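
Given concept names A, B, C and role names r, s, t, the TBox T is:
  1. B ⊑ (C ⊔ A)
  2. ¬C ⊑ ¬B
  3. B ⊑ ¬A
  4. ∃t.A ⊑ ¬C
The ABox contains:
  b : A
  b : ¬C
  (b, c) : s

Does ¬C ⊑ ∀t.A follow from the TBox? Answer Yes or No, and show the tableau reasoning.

1. ¬C ⊑ ∀t.A  ⇔  (¬C ⊓ ∃t.¬A) unsat w.r.t. T
   apply at x₀: ¬C⊑¬B
   open: L(x₀) ⊇ {¬B, ¬C, ∃t.¬A} (+ ∃-successors)
2. Hence ¬C ⊑ ∀t.A: not entailed.

No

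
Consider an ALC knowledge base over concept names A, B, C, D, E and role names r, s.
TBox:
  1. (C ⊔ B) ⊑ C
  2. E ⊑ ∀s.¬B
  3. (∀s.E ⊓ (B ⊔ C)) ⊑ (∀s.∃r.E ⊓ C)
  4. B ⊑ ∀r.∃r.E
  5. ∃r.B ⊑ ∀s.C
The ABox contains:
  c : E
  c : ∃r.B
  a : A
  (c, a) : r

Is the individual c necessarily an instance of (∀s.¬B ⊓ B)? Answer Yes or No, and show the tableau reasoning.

No

1. c : (∀s.¬B ⊓ B)?  L(c) = {E, ∃r.B} ∪ {(∃s.B ⊔ ¬B)}
   apply at c: E⊑∀s.¬B; ∃r.B⊑∀s.C
   open: L(c) ⊇ {E, ¬B, ¬C, ∀s.C, ∀s.¬B, …} (+ ∃-successors) — c ∉ (∀s.¬B ⊓ B) possible
2. Hence c : (∀s.¬B ⊓ B): not entailed.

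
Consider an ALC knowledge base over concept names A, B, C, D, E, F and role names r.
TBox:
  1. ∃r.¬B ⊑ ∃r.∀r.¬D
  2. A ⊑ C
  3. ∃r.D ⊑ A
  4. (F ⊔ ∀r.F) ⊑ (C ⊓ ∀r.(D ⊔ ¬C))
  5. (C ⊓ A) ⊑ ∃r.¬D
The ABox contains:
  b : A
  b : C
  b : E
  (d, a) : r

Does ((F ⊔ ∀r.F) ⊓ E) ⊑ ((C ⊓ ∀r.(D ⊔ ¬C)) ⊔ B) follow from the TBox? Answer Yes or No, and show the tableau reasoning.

1. ((F ⊔ ∀r.F) ⊓ E) ⊑ ((C ⊓ ∀r.(D ⊔ ¬C)) ⊔ B)  ⇔  (((F ⊔ ∀r.F) ⊓ E) ⊓ ((¬C ⊔ ∃r.(¬D ⊓ C)) ⊓ ¬B)) unsat w.r.t. T
   all branches close; clash {C, ¬C} at an ∃-successor
2. Hence ((F ⊔ ∀r.F) ⊓ E) ⊑ ((C ⊓ ∀r.(D ⊔ ¬C)) ⊔ B): entailed.

Yes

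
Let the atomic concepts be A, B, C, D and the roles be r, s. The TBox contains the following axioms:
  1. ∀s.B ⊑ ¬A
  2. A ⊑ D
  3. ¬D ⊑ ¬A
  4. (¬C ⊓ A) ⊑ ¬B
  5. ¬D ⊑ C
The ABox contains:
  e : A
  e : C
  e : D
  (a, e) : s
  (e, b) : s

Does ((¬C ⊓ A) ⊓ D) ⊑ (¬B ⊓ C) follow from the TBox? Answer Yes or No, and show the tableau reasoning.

1. ((¬C ⊓ A) ⊓ D) ⊑ (¬B ⊓ C)  ⇔  (((¬C ⊓ A) ⊓ D) ⊓ (B ⊔ ¬C)) unsat w.r.t. T
   apply at x₀: (¬C ⊓ A)⊑¬B
   open: L(x₀) ⊇ {A, D, ¬B, ¬C, ∃s.¬B} (+ ∃-successors)
2. Hence ((¬C ⊓ A) ⊓ D) ⊑ (¬B ⊓ C): not entailed.

No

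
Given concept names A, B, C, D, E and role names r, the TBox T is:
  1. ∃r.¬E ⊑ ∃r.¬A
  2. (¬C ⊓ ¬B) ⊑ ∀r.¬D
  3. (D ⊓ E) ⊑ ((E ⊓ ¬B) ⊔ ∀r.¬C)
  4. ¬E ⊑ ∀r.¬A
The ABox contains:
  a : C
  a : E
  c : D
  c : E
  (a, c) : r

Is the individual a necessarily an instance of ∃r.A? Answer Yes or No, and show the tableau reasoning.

No

1. a : ∃r.A?  L(a) = {C, E} ∪ {∀r.¬A}
   open: L(a) ⊇ {C, E, ¬D, ∀r.E, ∀r.¬A} — a ∉ ∃r.A possible
2. Hence a : ∃r.A: not entailed.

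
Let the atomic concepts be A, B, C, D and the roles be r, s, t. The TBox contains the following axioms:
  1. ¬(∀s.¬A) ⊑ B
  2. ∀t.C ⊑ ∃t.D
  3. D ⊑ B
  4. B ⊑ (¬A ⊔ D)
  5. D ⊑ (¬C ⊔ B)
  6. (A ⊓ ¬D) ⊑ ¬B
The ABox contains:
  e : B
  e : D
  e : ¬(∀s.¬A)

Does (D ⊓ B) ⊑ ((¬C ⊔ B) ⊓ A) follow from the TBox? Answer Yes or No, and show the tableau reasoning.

1. (D ⊓ B) ⊑ ((¬C ⊔ B) ⊓ A)  ⇔  ((D ⊓ B) ⊓ ((C ⊓ ¬B) ⊔ ¬A)) unsat w.r.t. T
   apply at x₀: B⊑(¬A ⊔ D); D⊑(¬C ⊔ B)
   open: L(x₀) ⊇ {B, D, ¬A, ∃t.¬C} (+ ∃-successors)
2. Hence (D ⊓ B) ⊑ ((¬C ⊔ B) ⊓ A): not entailed.

No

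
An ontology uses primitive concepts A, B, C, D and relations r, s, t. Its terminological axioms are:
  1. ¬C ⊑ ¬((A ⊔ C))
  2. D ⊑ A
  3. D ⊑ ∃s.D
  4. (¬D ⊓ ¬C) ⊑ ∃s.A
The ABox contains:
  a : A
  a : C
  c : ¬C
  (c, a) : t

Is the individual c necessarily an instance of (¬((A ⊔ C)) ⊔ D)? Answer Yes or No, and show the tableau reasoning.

1. c : (¬((A ⊔ C)) ⊔ D)?  L(c) = {¬C} ∪ {((A ⊔ C) ⊓ ¬D)}
   clash {C, ¬C} at c — c ∈ (¬((A ⊔ C)) ⊔ D)
2. Hence c : (¬((A ⊔ C)) ⊔ D): entailed.

Yes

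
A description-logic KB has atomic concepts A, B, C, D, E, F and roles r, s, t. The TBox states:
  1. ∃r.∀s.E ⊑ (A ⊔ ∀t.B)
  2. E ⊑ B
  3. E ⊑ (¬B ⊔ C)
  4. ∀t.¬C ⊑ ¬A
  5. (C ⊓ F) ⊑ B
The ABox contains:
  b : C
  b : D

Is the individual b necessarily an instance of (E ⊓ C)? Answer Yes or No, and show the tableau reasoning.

No

1. b : (E ⊓ C)?  L(b) = {C, D} ∪ {(¬E ⊔ ¬C)}
   open: L(b) ⊇ {C, D, ¬E, ¬F, ∀r.∃s.¬E, …} (+ ∃-successors) — b ∉ (E ⊓ C) possible
2. Hence b : (E ⊓ C): not entailed.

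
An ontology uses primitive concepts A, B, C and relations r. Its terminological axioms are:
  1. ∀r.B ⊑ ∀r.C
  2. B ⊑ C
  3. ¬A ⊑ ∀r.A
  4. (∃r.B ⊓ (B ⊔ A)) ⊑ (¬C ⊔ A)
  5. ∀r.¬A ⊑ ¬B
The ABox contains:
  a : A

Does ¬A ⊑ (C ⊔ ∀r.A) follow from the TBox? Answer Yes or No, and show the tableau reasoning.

Yes

1. ¬A ⊑ (C ⊔ ∀r.A)  ⇔  (¬A ⊓ (¬C ⊓ ∃r.¬A)) unsat w.r.t. T
   all branches close; clash {C, ¬C} at x₀
2. Hence ¬A ⊑ (C ⊔ ∀r.A): entailed.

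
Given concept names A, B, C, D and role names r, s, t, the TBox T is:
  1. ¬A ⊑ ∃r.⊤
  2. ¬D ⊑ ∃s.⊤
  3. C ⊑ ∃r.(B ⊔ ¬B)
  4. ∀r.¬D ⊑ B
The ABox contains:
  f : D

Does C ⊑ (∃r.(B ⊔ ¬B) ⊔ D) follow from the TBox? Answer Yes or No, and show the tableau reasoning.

1. C ⊑ (∃r.(B ⊔ ¬B) ⊔ D)  ⇔  (C ⊓ (∀r.(¬B ⊓ B) ⊓ ¬D)) unsat w.r.t. T
   all branches close; clash {B, ¬B} at an ∃-successor
2. Hence C ⊑ (∃r.(B ⊔ ¬B) ⊔ D): entailed.

Yes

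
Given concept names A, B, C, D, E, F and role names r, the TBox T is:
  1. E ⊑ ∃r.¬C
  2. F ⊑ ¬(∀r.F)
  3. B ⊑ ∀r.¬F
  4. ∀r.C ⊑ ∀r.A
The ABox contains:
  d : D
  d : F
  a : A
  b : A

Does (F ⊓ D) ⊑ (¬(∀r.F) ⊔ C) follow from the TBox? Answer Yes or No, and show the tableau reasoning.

1. (F ⊓ D) ⊑ (¬(∀r.F) ⊔ C)  ⇔  ((F ⊓ D) ⊓ (∀r.F ⊓ ¬C)) unsat w.r.t. T
   all branches close; clash {F, ¬F} at an ∃-successor
2. Hence (F ⊓ D) ⊑ (¬(∀r.F) ⊔ C): entailed.

Yes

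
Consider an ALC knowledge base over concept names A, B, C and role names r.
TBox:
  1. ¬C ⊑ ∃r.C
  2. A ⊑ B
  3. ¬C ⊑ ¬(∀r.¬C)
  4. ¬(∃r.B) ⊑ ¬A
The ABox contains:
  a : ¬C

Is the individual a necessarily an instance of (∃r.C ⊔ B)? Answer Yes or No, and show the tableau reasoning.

Yes

1. a : (∃r.C ⊔ B)?  L(a) = {¬C} ∪ {(∀r.¬C ⊓ ¬B)}
   clash {B, ¬B} at a — a ∈ (∃r.C ⊔ B)
2. Hence a : (∃r.C ⊔ B): entailed.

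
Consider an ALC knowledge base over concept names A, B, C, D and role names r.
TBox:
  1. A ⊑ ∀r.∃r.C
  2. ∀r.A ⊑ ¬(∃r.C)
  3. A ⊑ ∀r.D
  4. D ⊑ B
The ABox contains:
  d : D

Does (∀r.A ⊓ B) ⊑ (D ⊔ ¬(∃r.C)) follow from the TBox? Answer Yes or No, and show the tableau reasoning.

Yes

1. (∀r.A ⊓ B) ⊑ (D ⊔ ¬(∃r.C))  ⇔  ((∀r.A ⊓ B) ⊓ (¬D ⊓ ∃r.C)) unsat w.r.t. T
   all branches close; clash {C, ¬C} at an ∃-successor
2. Hence (∀r.A ⊓ B) ⊑ (D ⊔ ¬(∃r.C)): entailed.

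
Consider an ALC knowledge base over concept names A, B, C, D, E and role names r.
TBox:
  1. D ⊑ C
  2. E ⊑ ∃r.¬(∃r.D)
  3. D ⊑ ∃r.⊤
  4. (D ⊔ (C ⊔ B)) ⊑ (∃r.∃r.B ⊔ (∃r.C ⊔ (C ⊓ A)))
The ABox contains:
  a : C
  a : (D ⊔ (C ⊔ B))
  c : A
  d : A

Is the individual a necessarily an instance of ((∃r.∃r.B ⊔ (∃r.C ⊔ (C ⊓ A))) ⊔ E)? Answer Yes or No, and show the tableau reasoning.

Yes

1. a : ((∃r.∃r.B ⊔ (∃r.C ⊔ (C ⊓ A))) ⊔ E)?  L(a) = {C, (D ⊔ (C ⊔ B))} ∪ {((∀r.∀r.¬B ⊓ (∀r.¬C ⊓ (¬C ⊔ ¬A))) ⊓ ¬E)}
   clash {A, ¬A} at a — a ∈ ((∃r.∃r.B ⊔ (∃r.C ⊔ (C ⊓ A))) ⊔ E)
2. Hence a : ((∃r.∃r.B ⊔ (∃r.C ⊔ (C ⊓ A))) ⊔ E): entailed.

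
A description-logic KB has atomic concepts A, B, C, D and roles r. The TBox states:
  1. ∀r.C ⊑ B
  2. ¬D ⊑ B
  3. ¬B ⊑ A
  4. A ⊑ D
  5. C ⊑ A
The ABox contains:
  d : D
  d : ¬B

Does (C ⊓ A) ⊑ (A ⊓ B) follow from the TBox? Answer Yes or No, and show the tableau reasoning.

1. (C ⊓ A) ⊑ (A ⊓ B)  ⇔  ((C ⊓ A) ⊓ (¬A ⊔ ¬B)) unsat w.r.t. T
   apply at x₀: A⊑D
   open: L(x₀) ⊇ {A, C, D, ¬B, ∃r.¬C} (+ ∃-successors)
2. Hence (C ⊓ A) ⊑ (A ⊓ B): not entailed.

No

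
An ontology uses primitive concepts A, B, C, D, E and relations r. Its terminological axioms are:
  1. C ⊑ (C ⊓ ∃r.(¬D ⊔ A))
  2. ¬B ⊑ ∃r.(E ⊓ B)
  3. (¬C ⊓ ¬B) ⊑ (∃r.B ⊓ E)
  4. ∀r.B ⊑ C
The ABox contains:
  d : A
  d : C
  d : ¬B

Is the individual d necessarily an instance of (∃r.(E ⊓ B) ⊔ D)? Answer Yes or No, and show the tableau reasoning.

1. d : (∃r.(E ⊓ B) ⊔ D)?  L(d) = {A, C, ¬B} ∪ {(∀r.(¬E ⊔ ¬B) ⊓ ¬D)}
   clash {B, ¬B} at an ∃-successor — d ∈ (∃r.(E ⊓ B) ⊔ D)
2. Hence d : (∃r.(E ⊓ B) ⊔ D): entailed.

Yes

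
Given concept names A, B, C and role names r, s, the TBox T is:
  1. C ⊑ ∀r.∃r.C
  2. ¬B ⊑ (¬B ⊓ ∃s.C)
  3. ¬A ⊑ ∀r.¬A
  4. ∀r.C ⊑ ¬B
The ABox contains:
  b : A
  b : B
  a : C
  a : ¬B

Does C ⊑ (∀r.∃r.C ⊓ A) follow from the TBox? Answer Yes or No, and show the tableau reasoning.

No

1. C ⊑ (∀r.∃r.C ⊓ A)  ⇔  (C ⊓ (∃r.∀r.¬C ⊔ ¬A)) unsat w.r.t. T
   apply at x₀: C⊑∀r.∃r.C
   open: L(x₀) ⊇ {B, C, ¬A, ∀r.¬A, ∀r.∃r.C, …} (+ ∃-successors)
2. Hence C ⊑ (∀r.∃r.C ⊓ A): not entailed.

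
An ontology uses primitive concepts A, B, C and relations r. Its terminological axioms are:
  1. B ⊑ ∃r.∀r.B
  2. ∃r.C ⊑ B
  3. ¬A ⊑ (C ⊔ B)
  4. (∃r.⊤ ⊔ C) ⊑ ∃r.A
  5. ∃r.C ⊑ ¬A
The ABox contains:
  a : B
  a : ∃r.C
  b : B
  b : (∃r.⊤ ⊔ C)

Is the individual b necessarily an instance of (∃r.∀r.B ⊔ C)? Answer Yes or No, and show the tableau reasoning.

Yes

1. b : (∃r.∀r.B ⊔ C)?  L(b) = {B, (∃r.⊤ ⊔ C)} ∪ {(∀r.∃r.¬B ⊓ ¬C)}
   clash {C, ¬C} at b — b ∈ (∃r.∀r.B ⊔ C)
2. Hence b : (∃r.∀r.B ⊔ C): entailed.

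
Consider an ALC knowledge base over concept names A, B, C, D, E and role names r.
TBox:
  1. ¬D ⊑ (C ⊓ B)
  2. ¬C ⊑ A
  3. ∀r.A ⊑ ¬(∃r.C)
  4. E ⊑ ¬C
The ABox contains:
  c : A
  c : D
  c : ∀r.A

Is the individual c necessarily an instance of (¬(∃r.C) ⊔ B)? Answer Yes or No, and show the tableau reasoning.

1. c : (¬(∃r.C) ⊔ B)?  L(c) = {A, D, ∀r.A} ∪ {(∃r.C ⊓ ¬B)}
   clash {C, ¬C} at an ∃-successor — c ∈ (¬(∃r.C) ⊔ B)
2. Hence c : (¬(∃r.C) ⊔ B): entailed.

Yes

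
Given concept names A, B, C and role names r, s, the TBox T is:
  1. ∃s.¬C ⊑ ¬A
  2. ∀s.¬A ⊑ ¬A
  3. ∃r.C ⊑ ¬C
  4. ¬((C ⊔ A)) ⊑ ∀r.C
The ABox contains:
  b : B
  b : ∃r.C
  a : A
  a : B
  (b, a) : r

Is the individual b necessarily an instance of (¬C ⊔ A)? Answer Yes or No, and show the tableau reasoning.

1. b : (¬C ⊔ A)?  L(b) = {B, ∃r.C} ∪ {(C ⊓ ¬A)}
   clash {C, ¬C} at b — b ∈ (¬C ⊔ A)
2. Hence b : (¬C ⊔ A): entailed.

Yes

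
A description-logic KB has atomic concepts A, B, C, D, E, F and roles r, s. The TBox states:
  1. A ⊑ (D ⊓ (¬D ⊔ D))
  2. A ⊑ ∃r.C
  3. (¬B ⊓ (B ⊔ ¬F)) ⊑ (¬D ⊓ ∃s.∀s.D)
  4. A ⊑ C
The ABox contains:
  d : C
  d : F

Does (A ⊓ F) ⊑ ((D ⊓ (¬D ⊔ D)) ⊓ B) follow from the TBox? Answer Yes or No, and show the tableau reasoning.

No

1. (A ⊓ F) ⊑ ((D ⊓ (¬D ⊔ D)) ⊓ B)  ⇔  ((A ⊓ F) ⊓ ((¬D ⊔ (D ⊓ ¬D)) ⊔ ¬B)) unsat w.r.t. T
   apply at x₀: A⊑(D ⊓ (¬D ⊔ D)); A⊑∃r.C; A⊑C
   open: L(x₀) ⊇ {A, C, D, F, ¬B, …} (+ ∃-successors)
2. Hence (A ⊓ F) ⊑ ((D ⊓ (¬D ⊔ D)) ⊓ B): not entailed.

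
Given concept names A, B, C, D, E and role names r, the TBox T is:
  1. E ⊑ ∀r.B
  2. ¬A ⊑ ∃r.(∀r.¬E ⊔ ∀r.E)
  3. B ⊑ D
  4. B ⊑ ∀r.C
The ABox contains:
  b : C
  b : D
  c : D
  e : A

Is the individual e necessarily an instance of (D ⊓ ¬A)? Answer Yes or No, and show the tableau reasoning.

No

1. e : (D ⊓ ¬A)?  L(e) = {A} ∪ {(¬D ⊔ A)}
   open: L(e) ⊇ {A, ¬B, ¬E} — e ∉ (D ⊓ ¬A) possible
2. Hence e : (D ⊓ ¬A): not entailed.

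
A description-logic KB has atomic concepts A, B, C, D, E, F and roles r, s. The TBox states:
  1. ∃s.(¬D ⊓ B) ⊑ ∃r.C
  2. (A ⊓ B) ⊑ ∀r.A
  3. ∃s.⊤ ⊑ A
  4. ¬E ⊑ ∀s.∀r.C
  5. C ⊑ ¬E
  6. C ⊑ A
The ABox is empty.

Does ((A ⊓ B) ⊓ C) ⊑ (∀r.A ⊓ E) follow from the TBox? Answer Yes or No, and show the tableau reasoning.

1. ((A ⊓ B) ⊓ C) ⊑ (∀r.A ⊓ E)  ⇔  (((A ⊓ B) ⊓ C) ⊓ (∃r.¬A ⊔ ¬E)) unsat w.r.t. T
   apply at x₀: (A ⊓ B)⊑∀r.A; C⊑¬E
   open: L(x₀) ⊇ {A, B, C, ¬E, ∀r.A, …}
2. Hence ((A ⊓ B) ⊓ C) ⊑ (∀r.A ⊓ E): not entailed.

No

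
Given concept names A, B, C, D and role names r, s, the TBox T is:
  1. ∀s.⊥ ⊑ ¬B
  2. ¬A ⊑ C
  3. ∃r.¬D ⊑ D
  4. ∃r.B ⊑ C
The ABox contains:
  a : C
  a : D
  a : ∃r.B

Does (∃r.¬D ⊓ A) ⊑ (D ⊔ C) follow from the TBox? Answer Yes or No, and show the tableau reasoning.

1. (∃r.¬D ⊓ A) ⊑ (D ⊔ C)  ⇔  ((∃r.¬D ⊓ A) ⊓ (¬D ⊓ ¬C)) unsat w.r.t. T
   all branches close; clash {D, ¬D} at x₀
2. Hence (∃r.¬D ⊓ A) ⊑ (D ⊔ C): entailed.

Yes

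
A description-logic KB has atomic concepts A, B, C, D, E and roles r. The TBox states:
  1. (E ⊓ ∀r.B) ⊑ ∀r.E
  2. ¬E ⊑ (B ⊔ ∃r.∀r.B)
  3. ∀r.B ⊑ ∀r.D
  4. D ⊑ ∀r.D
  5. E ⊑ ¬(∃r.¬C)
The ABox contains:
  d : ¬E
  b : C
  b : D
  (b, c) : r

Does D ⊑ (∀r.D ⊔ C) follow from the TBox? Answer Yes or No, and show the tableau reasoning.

1. D ⊑ (∀r.D ⊔ C)  ⇔  (D ⊓ (∃r.¬D ⊓ ¬C)) unsat w.r.t. T
   all branches close; clash {D, ¬D} at an ∃-successor
2. Hence D ⊑ (∀r.D ⊔ C): entailed.

Yes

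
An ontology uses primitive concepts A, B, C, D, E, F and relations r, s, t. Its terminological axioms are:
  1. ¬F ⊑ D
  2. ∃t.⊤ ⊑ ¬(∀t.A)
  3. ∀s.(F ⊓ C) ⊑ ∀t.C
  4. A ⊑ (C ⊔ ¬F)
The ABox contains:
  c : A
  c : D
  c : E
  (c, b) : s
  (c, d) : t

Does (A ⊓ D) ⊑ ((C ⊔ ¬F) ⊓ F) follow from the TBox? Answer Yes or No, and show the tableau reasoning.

1. (A ⊓ D) ⊑ ((C ⊔ ¬F) ⊓ F)  ⇔  ((A ⊓ D) ⊓ ((¬C ⊓ F) ⊔ ¬F)) unsat w.r.t. T
   apply at x₀: A⊑(C ⊔ ¬F)
   open: L(x₀) ⊇ {A, D, ¬F, ∀t.⊥, ∃s.(¬F ⊔ ¬C)} (+ ∃-successors)
2. Hence (A ⊓ D) ⊑ ((C ⊔ ¬F) ⊓ F): not entailed.

No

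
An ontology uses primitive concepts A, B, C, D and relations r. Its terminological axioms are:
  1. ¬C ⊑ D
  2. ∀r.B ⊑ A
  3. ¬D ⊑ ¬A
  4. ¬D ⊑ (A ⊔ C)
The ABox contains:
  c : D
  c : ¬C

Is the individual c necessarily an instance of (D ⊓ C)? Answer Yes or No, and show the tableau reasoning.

1. c : (D ⊓ C)?  L(c) = {D, ¬C} ∪ {(¬D ⊔ ¬C)}
   open: L(c) ⊇ {D, ¬C, ∃r.¬B} (+ ∃-successors) — c ∉ (D ⊓ C) possible
2. Hence c : (D ⊓ C): not entailed.

No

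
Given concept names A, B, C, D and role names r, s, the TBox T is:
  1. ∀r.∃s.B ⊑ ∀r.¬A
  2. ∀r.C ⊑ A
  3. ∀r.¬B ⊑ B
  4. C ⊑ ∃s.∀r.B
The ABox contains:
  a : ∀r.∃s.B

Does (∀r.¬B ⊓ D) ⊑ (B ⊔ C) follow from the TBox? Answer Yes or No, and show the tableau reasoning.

Yes

1. (∀r.¬B ⊓ D) ⊑ (B ⊔ C)  ⇔  ((∀r.¬B ⊓ D) ⊓ (¬B ⊓ ¬C)) unsat w.r.t. T
   all branches close; clash {B, ¬B} at x₀
2. Hence (∀r.¬B ⊓ D) ⊑ (B ⊔ C): entailed.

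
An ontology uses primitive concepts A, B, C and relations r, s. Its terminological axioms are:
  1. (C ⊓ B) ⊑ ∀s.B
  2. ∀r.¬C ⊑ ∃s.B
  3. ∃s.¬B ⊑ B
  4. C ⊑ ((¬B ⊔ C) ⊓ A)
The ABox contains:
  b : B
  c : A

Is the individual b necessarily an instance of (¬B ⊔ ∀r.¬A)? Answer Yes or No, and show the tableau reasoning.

1. b : (¬B ⊔ ∀r.¬A)?  L(b) = {B} ∪ {(B ⊓ ∃r.A)}
   open: L(b) ⊇ {B, ¬C, ∃r.A, ∃r.C} (+ ∃-successors) — b ∉ (¬B ⊔ ∀r.¬A) possible
2. Hence b : (¬B ⊔ ∀r.¬A): not entailed.

No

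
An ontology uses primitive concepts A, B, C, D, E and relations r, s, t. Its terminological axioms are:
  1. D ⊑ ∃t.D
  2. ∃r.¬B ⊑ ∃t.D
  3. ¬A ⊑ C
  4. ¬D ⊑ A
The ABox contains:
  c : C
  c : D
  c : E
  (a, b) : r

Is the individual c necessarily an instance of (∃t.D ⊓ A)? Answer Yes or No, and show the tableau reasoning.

1. c : (∃t.D ⊓ A)?  L(c) = {C, D, E} ∪ {(∀t.¬D ⊔ ¬A)}
   apply at c: D⊑∃t.D
   open: L(c) ⊇ {C, D, E, ¬A, ∃t.D} (+ ∃-successors) — c ∉ (∃t.D ⊓ A) possible
2. Hence c : (∃t.D ⊓ A): not entailed.

No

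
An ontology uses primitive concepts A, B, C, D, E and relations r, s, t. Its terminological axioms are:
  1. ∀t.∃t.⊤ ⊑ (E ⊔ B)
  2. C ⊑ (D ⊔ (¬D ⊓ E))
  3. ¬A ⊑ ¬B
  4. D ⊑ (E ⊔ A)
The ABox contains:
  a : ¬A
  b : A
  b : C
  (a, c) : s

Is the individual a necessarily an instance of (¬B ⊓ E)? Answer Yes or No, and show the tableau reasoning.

No

1. a : (¬B ⊓ E)?  L(a) = {¬A} ∪ {(B ⊔ ¬E)}
   apply at a: ¬A⊑¬B
   open: L(a) ⊇ {¬A, ¬B, ¬C, ¬D, ¬E, …} (+ ∃-successors) — a ∉ (¬B ⊓ E) possible
2. Hence a : (¬B ⊓ E): not entailed.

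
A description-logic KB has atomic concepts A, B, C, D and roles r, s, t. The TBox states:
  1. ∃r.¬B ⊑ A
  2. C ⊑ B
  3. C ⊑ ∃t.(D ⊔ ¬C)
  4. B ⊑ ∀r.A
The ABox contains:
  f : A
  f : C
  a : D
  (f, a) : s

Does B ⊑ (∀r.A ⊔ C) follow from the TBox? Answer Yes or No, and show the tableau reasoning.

1. B ⊑ (∀r.A ⊔ C)  ⇔  (B ⊓ (∃r.¬A ⊓ ¬C)) unsat w.r.t. T
   all branches close; clash {A, ¬A} at an ∃-successor
2. Hence B ⊑ (∀r.A ⊔ C): entailed.

Yes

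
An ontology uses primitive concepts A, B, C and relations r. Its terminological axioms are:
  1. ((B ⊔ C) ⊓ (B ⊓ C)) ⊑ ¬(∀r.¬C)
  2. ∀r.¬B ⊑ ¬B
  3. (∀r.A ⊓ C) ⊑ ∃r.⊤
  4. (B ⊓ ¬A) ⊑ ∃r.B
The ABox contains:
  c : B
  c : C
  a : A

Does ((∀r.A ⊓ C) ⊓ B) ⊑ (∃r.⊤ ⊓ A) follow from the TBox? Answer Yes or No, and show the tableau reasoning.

1. ((∀r.A ⊓ C) ⊓ B) ⊑ (∃r.⊤ ⊓ A)  ⇔  (((∀r.A ⊓ C) ⊓ B) ⊓ (∀r.⊥ ⊔ ¬A)) unsat w.r.t. T
   apply at x₀: (∀r.A ⊓ C)⊑∃r.⊤
   open: L(x₀) ⊇ {B, C, ¬A, ∀r.A, ∃r.B, …} (+ ∃-successors)
2. Hence ((∀r.A ⊓ C) ⊓ B) ⊑ (∃r.⊤ ⊓ A): not entailed.

No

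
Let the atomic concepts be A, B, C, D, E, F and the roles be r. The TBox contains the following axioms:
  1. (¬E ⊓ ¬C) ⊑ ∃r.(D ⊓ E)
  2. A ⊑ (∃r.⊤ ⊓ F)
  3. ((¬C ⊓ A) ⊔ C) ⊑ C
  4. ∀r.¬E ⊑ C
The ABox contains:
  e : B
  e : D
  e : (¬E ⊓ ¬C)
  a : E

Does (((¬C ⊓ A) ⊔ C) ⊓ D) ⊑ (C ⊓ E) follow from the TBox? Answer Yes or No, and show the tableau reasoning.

No

1. (((¬C ⊓ A) ⊔ C) ⊓ D) ⊑ (C ⊓ E)  ⇔  ((((¬C ⊓ A) ⊔ C) ⊓ D) ⊓ (¬C ⊔ ¬E)) unsat w.r.t. T
   apply at x₀: ((¬C ⊓ A) ⊔ C)⊑C
   open: L(x₀) ⊇ {C, D, ¬A, ¬E, ∃r.E} (+ ∃-successors)
2. Hence (((¬C ⊓ A) ⊔ C) ⊓ D) ⊑ (C ⊓ E): not entailed.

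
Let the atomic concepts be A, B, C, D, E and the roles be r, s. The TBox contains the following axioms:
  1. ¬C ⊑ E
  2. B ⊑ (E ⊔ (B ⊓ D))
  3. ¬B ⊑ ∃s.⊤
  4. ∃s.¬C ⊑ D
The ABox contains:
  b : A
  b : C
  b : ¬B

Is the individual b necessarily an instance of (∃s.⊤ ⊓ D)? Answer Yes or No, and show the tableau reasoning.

1. b : (∃s.⊤ ⊓ D)?  L(b) = {A, C, ¬B} ∪ {(∀s.⊥ ⊔ ¬D)}
   apply at b: ¬B⊑∃s.⊤
   open: L(b) ⊇ {A, C, ¬B, ¬D, ∀s.C, …} (+ ∃-successors) — b ∉ (∃s.⊤ ⊓ D) possible
2. Hence b : (∃s.⊤ ⊓ D): not entailed.

No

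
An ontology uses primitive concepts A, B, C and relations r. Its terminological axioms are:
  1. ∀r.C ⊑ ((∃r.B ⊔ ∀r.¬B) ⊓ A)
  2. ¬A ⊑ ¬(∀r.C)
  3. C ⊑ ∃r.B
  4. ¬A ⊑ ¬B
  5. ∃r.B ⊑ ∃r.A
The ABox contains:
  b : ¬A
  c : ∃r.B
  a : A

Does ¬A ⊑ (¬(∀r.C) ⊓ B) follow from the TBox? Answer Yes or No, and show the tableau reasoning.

No

1. ¬A ⊑ (¬(∀r.C) ⊓ B)  ⇔  (¬A ⊓ (∀r.C ⊔ ¬B)) unsat w.r.t. T
   apply at x₀: ¬A⊑¬(∀r.C); ¬A⊑¬B
   open: L(x₀) ⊇ {¬A, ¬B, ¬C, ∀r.¬B, ∃r.¬C} (+ ∃-successors)
2. Hence ¬A ⊑ (¬(∀r.C) ⊓ B): not entailed.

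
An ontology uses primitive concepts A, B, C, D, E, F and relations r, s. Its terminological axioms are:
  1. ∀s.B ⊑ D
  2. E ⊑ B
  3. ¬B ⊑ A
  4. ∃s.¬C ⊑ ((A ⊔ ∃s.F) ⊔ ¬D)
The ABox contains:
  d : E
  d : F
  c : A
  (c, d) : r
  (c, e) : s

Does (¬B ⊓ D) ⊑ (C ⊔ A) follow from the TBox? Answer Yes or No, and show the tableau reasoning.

Yes

1. (¬B ⊓ D) ⊑ (C ⊔ A)  ⇔  ((¬B ⊓ D) ⊓ (¬C ⊓ ¬A)) unsat w.r.t. T
   all branches close; clash {A, ¬A} at x₀
2. Hence (¬B ⊓ D) ⊑ (C ⊔ A): entailed.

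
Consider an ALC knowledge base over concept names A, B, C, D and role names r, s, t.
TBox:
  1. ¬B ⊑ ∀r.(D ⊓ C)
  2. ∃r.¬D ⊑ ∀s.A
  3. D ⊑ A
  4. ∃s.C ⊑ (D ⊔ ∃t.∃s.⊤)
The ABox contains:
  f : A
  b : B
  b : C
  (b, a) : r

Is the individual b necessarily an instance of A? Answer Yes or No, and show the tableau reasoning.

1. b : A?  L(b) = {B, C} ∪ {¬A}
   open: L(b) ⊇ {B, C, ¬A, ¬D, ∀r.D, …} — b ∉ A possible
2. Hence b : A: not entailed.

No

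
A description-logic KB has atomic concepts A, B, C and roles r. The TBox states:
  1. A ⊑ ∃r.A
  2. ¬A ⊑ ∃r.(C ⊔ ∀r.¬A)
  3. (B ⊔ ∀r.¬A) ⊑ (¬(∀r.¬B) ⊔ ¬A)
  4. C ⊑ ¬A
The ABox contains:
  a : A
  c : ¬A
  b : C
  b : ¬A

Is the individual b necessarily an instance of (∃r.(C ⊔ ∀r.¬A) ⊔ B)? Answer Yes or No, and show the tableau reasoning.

1. b : (∃r.(C ⊔ ∀r.¬A) ⊔ B)?  L(b) = {C, ¬A} ∪ {(∀r.(¬C ⊓ ∃r.A) ⊓ ¬B)}
   clash {A, ¬A} at an ∃-successor — b ∈ (∃r.(C ⊔ ∀r.¬A) ⊔ B)
2. Hence b : (∃r.(C ⊔ ∀r.¬A) ⊔ B): entailed.

Yes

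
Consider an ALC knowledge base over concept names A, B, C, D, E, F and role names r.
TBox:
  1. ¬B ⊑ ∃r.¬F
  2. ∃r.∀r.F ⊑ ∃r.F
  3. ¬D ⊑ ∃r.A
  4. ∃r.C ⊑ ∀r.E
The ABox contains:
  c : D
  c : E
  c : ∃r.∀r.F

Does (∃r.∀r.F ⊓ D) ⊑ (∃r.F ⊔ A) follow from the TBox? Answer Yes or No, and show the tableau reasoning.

1. (∃r.∀r.F ⊓ D) ⊑ (∃r.F ⊔ A)  ⇔  ((∃r.∀r.F ⊓ D) ⊓ (∀r.¬F ⊓ ¬A)) unsat w.r.t. T
   all branches close; clash {F, ¬F} at an ∃-successor
2. Hence (∃r.∀r.F ⊓ D) ⊑ (∃r.F ⊔ A): entailed.

Yes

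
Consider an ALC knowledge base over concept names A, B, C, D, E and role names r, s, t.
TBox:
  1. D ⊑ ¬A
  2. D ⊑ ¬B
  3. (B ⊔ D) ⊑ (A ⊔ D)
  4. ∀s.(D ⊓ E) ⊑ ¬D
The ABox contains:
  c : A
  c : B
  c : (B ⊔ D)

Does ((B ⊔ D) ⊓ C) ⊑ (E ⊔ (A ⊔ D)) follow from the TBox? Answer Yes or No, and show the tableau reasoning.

1. ((B ⊔ D) ⊓ C) ⊑ (E ⊔ (A ⊔ D))  ⇔  (((B ⊔ D) ⊓ C) ⊓ (¬E ⊓ (¬A ⊓ ¬D))) unsat w.r.t. T
   all branches close; clash {D, ¬D} at x₀
2. Hence ((B ⊔ D) ⊓ C) ⊑ (E ⊔ (A ⊔ D)): entailed.

Yes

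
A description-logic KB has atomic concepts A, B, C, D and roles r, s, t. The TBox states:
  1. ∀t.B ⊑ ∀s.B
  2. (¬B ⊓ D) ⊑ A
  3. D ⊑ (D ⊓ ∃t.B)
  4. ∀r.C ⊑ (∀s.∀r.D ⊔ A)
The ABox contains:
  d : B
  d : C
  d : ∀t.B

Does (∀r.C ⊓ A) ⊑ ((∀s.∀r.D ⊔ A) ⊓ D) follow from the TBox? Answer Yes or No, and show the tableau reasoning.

No

1. (∀r.C ⊓ A) ⊑ ((∀s.∀r.D ⊔ A) ⊓ D)  ⇔  ((∀r.C ⊓ A) ⊓ ((∃s.∃r.¬D ⊓ ¬A) ⊔ ¬D)) unsat w.r.t. T
   apply at x₀: ∀r.C⊑(∀s.∀r.D ⊔ A)
   open: L(x₀) ⊇ {A, ¬D, ∀r.C, ∃t.¬B} (+ ∃-successors)
2. Hence (∀r.C ⊓ A) ⊑ ((∀s.∀r.D ⊔ A) ⊓ D): not entailed.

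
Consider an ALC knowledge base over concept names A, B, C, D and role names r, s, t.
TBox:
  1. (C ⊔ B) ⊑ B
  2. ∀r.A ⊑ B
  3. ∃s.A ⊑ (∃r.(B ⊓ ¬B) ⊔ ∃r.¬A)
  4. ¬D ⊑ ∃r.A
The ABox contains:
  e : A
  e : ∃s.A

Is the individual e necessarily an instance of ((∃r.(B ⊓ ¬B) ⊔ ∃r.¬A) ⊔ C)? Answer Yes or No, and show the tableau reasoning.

Yes

1. e : ((∃r.(B ⊓ ¬B) ⊔ ∃r.¬A) ⊔ C)?  L(e) = {A, ∃s.A} ∪ {((∀r.(¬B ⊔ B) ⊓ ∀r.A) ⊓ ¬C)}
   clash {A, ¬A} at an ∃-successor — e ∈ ((∃r.(B ⊓ ¬B) ⊔ ∃r.¬A) ⊔ C)
2. Hence e : ((∃r.(B ⊓ ¬B) ⊔ ∃r.¬A) ⊔ C): entailed.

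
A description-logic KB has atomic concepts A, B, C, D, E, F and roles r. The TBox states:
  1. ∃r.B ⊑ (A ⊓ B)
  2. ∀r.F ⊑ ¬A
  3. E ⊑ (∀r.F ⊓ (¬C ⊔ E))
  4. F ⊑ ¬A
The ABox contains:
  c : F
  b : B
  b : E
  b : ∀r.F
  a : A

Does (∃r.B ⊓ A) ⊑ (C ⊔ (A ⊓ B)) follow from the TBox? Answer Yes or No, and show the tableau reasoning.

1. (∃r.B ⊓ A) ⊑ (C ⊔ (A ⊓ B))  ⇔  ((∃r.B ⊓ A) ⊓ (¬C ⊓ (¬A ⊔ ¬B))) unsat w.r.t. T
   all branches close; clash {A, ¬A} at x₀
2. Hence (∃r.B ⊓ A) ⊑ (C ⊔ (A ⊓ B)): entailed.

Yes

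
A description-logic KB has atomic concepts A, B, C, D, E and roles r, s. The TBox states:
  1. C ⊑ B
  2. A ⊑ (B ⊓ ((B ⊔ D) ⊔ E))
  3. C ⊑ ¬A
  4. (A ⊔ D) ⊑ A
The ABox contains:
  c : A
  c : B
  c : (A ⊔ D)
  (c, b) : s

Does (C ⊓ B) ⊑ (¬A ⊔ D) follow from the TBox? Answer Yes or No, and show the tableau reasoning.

1. (C ⊓ B) ⊑ (¬A ⊔ D)  ⇔  ((C ⊓ B) ⊓ (A ⊓ ¬D)) unsat w.r.t. T
   all branches close; clash {A, ¬A} at x₀
2. Hence (C ⊓ B) ⊑ (¬A ⊔ D): entailed.

Yes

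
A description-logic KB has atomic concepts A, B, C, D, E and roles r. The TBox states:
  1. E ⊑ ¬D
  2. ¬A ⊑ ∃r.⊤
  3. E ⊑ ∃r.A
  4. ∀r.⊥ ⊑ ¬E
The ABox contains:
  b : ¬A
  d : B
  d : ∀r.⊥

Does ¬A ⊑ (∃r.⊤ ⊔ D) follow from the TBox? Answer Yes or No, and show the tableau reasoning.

1. ¬A ⊑ (∃r.⊤ ⊔ D)  ⇔  (¬A ⊓ (∀r.⊥ ⊓ ¬D)) unsat w.r.t. T
   all branches close; clash ⊥ at an ∃-successor
2. Hence ¬A ⊑ (∃r.⊤ ⊔ D): entailed.

Yes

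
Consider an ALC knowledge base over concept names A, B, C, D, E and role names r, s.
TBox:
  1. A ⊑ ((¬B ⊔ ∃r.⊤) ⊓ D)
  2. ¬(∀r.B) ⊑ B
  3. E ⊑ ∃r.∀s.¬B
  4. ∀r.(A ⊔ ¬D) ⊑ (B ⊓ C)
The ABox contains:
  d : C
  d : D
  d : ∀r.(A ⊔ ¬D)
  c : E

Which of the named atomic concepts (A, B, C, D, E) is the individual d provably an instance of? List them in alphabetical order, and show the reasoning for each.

{B, C, D}

1. d : A?  L(d) = {C, D, ∀r.(A ⊔ ¬D)} ∪ {¬A}
   apply at d: ∀r.(A ⊔ ¬D)⊑(B ⊓ C)
   open: L(d) ⊇ {B, C, D, ¬A, ¬E, …} — d ∉ A possible
2. d : B?  L(d) = {C, D, ∀r.(A ⊔ ¬D)} ∪ {¬B}
   clash {B, ¬B} at d — d ∈ B
3. d : C?  L(d) = {C, D, ∀r.(A ⊔ ¬D)} ∪ {¬C}
   clash {C, ¬C} at d — d ∈ C
4. d : D?  L(d) = {C, D, ∀r.(A ⊔ ¬D)} ∪ {¬D}
   clash {D, ¬D} at d — d ∈ D
5. d : E?  L(d) = {C, D, ∀r.(A ⊔ ¬D)} ∪ {¬E}
   apply at d: ∀r.(A ⊔ ¬D)⊑(B ⊓ C)
   open: L(d) ⊇ {B, C, D, ¬A, ¬E, …} — d ∉ E possible
6. Entailed for d: {B, C, D}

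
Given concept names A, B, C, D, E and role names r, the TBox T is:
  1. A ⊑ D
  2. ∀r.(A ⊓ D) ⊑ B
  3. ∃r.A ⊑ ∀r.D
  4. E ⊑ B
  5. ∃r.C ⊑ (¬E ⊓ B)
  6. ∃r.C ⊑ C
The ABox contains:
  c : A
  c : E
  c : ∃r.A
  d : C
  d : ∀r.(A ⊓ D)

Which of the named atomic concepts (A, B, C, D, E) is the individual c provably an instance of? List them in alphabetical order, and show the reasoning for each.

1. c : A?  L(c) = {A, E, ∃r.A} ∪ {¬A}
   clash {A, ¬A} at c — c ∈ A
2. c : B?  L(c) = {A, E, ∃r.A} ∪ {¬B}
   clash {B, ¬B} at c — c ∈ B
3. c : C?  L(c) = {A, E, ∃r.A} ∪ {¬C}
   apply at c: A⊑D; ∃r.A⊑∀r.D; E⊑B
   open: L(c) ⊇ {A, B, D, E, ¬C, …} (+ ∃-successors) — c ∉ C possible
4. c : D?  L(c) = {A, E, ∃r.A} ∪ {¬D}
   clash {D, ¬D} at c — c ∈ D
5. c : E?  L(c) = {A, E, ∃r.A} ∪ {¬E}
   clash {E, ¬E} at c — c ∈ E
6. Entailed for c: {A, B, D, E}

{A, B, D, E}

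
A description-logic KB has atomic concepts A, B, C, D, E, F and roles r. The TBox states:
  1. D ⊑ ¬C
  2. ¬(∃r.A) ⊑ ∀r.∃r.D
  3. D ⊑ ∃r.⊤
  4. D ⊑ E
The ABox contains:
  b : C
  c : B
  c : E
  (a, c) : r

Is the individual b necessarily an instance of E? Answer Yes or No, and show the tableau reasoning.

1. b : E?  L(b) = {C} ∪ {¬E}
   open: L(b) ⊇ {C, ¬D, ¬E, ∃r.A} (+ ∃-successors) — b ∉ E possible
2. Hence b : E: not entailed.

No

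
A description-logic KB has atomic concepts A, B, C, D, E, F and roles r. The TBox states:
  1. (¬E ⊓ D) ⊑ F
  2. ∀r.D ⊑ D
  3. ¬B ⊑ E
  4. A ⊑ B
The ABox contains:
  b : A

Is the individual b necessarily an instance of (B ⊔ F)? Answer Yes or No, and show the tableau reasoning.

Yes

1. b : (B ⊔ F)?  L(b) = {A} ∪ {(¬B ⊓ ¬F)}
   clash {B, ¬B} at b — b ∈ (B ⊔ F)
2. Hence b : (B ⊔ F): entailed.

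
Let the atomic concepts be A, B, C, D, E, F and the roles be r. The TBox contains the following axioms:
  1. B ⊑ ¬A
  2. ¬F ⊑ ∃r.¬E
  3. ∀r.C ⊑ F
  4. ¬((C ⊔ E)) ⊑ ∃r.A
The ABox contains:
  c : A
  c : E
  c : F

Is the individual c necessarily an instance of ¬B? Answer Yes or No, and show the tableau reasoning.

1. c : ¬B?  L(c) = {A, E, F} ∪ {B}
   clash {A, ¬A} at c — c ∈ ¬B
2. Hence c : ¬B: entailed.

Yes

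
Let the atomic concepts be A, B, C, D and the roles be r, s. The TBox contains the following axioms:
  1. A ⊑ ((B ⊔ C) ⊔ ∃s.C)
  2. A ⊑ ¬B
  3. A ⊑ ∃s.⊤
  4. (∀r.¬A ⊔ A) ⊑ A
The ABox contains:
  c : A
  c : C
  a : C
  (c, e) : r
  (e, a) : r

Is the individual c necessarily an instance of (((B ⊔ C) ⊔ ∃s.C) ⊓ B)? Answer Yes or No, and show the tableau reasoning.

1. c : (((B ⊔ C) ⊔ ∃s.C) ⊓ B)?  L(c) = {A, C} ∪ {(((¬B ⊓ ¬C) ⊓ ∀s.¬C) ⊔ ¬B)}
   apply at c: A⊑((B ⊔ C) ⊔ ∃s.C); A⊑¬B; A⊑∃s.⊤
   open: L(c) ⊇ {A, C, ¬B, ∃s.⊤} (+ ∃-successors) — c ∉ (((B ⊔ C) ⊔ ∃s.C) ⊓ B) possible
2. Hence c : (((B ⊔ C) ⊔ ∃s.C) ⊓ B): not entailed.

No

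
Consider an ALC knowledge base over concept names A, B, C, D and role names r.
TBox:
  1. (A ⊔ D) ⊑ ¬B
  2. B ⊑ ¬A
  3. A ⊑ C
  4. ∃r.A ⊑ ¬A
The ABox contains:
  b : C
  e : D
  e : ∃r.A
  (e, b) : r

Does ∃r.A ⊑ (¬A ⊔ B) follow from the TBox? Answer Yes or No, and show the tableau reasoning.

1. ∃r.A ⊑ (¬A ⊔ B)  ⇔  (∃r.A ⊓ (A ⊓ ¬B)) unsat w.r.t. T
   all branches close; clash {A, ¬A} at x₀
2. Hence ∃r.A ⊑ (¬A ⊔ B): entailed.

Yes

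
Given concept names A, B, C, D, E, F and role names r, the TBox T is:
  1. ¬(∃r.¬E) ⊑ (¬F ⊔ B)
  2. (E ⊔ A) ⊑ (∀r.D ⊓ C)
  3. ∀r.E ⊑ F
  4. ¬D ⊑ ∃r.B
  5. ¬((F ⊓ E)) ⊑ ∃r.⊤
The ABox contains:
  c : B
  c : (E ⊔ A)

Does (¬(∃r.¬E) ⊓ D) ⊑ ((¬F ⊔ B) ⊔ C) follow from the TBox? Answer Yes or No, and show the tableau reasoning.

1. (¬(∃r.¬E) ⊓ D) ⊑ ((¬F ⊔ B) ⊔ C)  ⇔  ((∀r.E ⊓ D) ⊓ ((F ⊓ ¬B) ⊓ ¬C)) unsat w.r.t. T
   all branches close; clash {C, ¬C} at x₀
2. Hence (¬(∃r.¬E) ⊓ D) ⊑ ((¬F ⊔ B) ⊔ C): entailed.

Yes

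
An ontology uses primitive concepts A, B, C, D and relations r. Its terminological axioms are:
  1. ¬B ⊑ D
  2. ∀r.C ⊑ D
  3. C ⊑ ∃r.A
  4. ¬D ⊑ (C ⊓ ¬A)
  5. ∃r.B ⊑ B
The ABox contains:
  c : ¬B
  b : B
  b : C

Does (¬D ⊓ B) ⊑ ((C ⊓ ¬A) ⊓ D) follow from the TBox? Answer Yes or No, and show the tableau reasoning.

No

1. (¬D ⊓ B) ⊑ ((C ⊓ ¬A) ⊓ D)  ⇔  ((¬D ⊓ B) ⊓ ((¬C ⊔ A) ⊔ ¬D)) unsat w.r.t. T
   apply at x₀: ¬D⊑(C ⊓ ¬A)
   open: L(x₀) ⊇ {B, C, ¬A, ¬D, ∃r.A, …} (+ ∃-successors)
2. Hence (¬D ⊓ B) ⊑ ((C ⊓ ¬A) ⊓ D): not entailed.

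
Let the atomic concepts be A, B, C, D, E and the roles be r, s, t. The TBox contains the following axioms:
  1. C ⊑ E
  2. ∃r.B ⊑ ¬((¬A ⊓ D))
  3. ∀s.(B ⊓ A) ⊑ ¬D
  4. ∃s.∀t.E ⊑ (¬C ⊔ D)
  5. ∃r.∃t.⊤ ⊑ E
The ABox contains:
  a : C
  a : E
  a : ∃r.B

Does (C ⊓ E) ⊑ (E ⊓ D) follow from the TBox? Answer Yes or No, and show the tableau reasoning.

No

1. (C ⊓ E) ⊑ (E ⊓ D)  ⇔  ((C ⊓ E) ⊓ (¬E ⊔ ¬D)) unsat w.r.t. T
   open: L(x₀) ⊇ {C, E, ¬D, ∀r.¬B, ∀s.∃t.¬E}
2. Hence (C ⊓ E) ⊑ (E ⊓ D): not entailed.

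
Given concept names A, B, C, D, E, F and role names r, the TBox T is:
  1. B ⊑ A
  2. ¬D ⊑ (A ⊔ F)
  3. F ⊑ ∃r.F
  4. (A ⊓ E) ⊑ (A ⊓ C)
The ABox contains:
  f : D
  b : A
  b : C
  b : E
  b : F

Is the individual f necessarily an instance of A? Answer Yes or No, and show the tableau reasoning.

No

1. f : A?  L(f) = {D} ∪ {¬A}
   open: L(f) ⊇ {D, ¬A, ¬B, ¬F} — f ∉ A possible
2. Hence f : A: not entailed.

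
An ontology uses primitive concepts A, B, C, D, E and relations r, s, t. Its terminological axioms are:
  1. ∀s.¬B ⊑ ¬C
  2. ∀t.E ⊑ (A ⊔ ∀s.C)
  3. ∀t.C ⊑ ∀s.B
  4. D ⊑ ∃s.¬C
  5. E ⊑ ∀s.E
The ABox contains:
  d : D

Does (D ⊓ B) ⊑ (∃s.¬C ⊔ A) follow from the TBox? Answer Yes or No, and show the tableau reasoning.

Yes

1. (D ⊓ B) ⊑ (∃s.¬C ⊔ A)  ⇔  ((D ⊓ B) ⊓ (∀s.C ⊓ ¬A)) unsat w.r.t. T
   all branches close; clash {C, ¬C} at an ∃-successor
2. Hence (D ⊓ B) ⊑ (∃s.¬C ⊔ A): entailed.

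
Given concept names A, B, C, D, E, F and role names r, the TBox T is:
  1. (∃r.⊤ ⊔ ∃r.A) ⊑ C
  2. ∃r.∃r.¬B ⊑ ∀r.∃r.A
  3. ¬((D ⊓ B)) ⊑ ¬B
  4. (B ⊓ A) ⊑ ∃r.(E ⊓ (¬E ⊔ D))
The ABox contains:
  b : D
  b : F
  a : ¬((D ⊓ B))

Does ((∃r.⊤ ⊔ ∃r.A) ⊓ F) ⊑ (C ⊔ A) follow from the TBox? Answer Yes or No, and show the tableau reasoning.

1. ((∃r.⊤ ⊔ ∃r.A) ⊓ F) ⊑ (C ⊔ A)  ⇔  (((∃r.⊤ ⊔ ∃r.A) ⊓ F) ⊓ (¬C ⊓ ¬A)) unsat w.r.t. T
   all branches close; clash {C, ¬C} at x₀
2. Hence ((∃r.⊤ ⊔ ∃r.A) ⊓ F) ⊑ (C ⊔ A): entailed.

Yes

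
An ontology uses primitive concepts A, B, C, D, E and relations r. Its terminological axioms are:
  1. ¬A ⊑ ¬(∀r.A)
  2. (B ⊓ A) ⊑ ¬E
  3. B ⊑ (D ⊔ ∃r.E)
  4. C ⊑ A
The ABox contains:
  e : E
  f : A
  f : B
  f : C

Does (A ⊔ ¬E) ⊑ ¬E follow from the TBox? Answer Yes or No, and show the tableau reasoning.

1. (A ⊔ ¬E) ⊑ ¬E  ⇔  ((A ⊔ ¬E) ⊓ E) unsat w.r.t. T
   open: L(x₀) ⊇ {A, E, ¬B}
2. Hence (A ⊔ ¬E) ⊑ ¬E: not entailed.

No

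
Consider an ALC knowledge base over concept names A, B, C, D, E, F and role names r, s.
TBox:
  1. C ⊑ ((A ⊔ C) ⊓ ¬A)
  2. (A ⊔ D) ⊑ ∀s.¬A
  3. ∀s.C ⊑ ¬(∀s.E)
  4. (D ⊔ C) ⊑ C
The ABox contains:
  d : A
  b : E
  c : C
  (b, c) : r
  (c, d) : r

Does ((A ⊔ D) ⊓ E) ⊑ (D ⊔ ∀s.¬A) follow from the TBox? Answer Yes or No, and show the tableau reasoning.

1. ((A ⊔ D) ⊓ E) ⊑ (D ⊔ ∀s.¬A)  ⇔  (((A ⊔ D) ⊓ E) ⊓ (¬D ⊓ ∃s.A)) unsat w.r.t. T
   all branches close; clash {D, ¬D} at x₀
2. Hence ((A ⊔ D) ⊓ E) ⊑ (D ⊔ ∀s.¬A): entailed.

Yes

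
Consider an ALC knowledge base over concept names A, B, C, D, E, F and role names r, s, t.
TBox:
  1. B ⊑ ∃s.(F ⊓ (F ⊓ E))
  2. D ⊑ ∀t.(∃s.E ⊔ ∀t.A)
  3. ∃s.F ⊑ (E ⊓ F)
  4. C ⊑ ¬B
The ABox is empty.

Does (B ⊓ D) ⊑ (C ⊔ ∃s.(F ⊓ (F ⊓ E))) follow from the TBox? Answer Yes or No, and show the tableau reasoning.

Yes

1. (B ⊓ D) ⊑ (C ⊔ ∃s.(F ⊓ (F ⊓ E)))  ⇔  ((B ⊓ D) ⊓ (¬C ⊓ ∀s.(¬F ⊔ (¬F ⊔ ¬E)))) unsat w.r.t. T
   all branches close; clash {E, ¬E} at an ∃-successor
2. Hence (B ⊓ D) ⊑ (C ⊔ ∃s.(F ⊓ (F ⊓ E))): entailed.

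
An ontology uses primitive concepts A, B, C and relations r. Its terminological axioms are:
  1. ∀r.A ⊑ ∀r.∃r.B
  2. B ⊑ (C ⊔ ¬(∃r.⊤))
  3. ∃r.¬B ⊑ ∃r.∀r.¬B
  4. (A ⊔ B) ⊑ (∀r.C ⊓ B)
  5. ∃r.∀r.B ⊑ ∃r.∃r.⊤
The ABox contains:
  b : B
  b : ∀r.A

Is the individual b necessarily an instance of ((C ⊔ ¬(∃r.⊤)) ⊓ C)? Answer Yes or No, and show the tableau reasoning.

No

1. b : ((C ⊔ ¬(∃r.⊤)) ⊓ C)?  L(b) = {B, ∀r.A} ∪ {((¬C ⊓ ∃r.⊤) ⊔ ¬C)}
   apply at b: ∀r.A⊑∀r.∃r.B; B⊑(C ⊔ ¬(∃r.⊤))
   open: L(b) ⊇ {B, ¬C, ∀r.A, ∀r.B, ∀r.C, …} — b ∉ ((C ⊔ ¬(∃r.⊤)) ⊓ C) possible
2. Hence b : ((C ⊔ ¬(∃r.⊤)) ⊓ C): not entailed.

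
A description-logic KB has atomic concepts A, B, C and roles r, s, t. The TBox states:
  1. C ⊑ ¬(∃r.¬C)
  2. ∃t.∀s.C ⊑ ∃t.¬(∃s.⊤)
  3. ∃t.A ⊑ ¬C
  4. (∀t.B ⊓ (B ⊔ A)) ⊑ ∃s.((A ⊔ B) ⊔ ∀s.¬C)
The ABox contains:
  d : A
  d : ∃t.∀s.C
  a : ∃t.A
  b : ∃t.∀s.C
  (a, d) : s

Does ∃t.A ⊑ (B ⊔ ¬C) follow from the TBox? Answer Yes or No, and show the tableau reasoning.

1. ∃t.A ⊑ (B ⊔ ¬C)  ⇔  (∃t.A ⊓ (¬B ⊓ C)) unsat w.r.t. T
   all branches close; clash {C, ¬C} at x₀
2. Hence ∃t.A ⊑ (B ⊔ ¬C): entailed.

Yes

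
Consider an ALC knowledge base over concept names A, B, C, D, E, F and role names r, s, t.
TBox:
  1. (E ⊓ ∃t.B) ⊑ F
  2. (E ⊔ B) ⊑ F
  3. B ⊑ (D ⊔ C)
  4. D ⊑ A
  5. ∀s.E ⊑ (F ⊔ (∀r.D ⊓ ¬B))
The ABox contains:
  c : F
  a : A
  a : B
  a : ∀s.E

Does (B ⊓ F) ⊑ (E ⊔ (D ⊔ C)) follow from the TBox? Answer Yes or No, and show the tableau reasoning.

Yes

1. (B ⊓ F) ⊑ (E ⊔ (D ⊔ C))  ⇔  ((B ⊓ F) ⊓ (¬E ⊓ (¬D ⊓ ¬C))) unsat w.r.t. T
   all branches close; clash {C, ¬C} at x₀
2. Hence (B ⊓ F) ⊑ (E ⊔ (D ⊔ C)): entailed.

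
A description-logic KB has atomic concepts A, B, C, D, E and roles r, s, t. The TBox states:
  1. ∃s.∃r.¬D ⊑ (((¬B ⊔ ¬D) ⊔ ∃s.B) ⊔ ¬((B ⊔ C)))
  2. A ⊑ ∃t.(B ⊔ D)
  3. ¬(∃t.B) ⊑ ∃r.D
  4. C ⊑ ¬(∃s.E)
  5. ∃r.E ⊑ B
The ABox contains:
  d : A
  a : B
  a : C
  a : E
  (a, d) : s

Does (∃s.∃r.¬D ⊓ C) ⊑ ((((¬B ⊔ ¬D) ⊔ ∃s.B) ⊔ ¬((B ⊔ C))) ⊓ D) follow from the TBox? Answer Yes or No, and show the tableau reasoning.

1. (∃s.∃r.¬D ⊓ C) ⊑ ((((¬B ⊔ ¬D) ⊔ ∃s.B) ⊔ ¬((B ⊔ C))) ⊓ D)  ⇔  ((∃s.∃r.¬D ⊓ C) ⊓ ((((B ⊓ D) ⊓ ∀s.¬B) ⊓ (B ⊔ C)) ⊔ ¬D)) unsat w.r.t. T
   apply at x₀: ∃s.∃r.¬D⊑(((¬B ⊔ ¬D) ⊔ ∃s.B) ⊔ ¬((B ⊔ C))); C⊑¬(∃s.E)
   open: L(x₀) ⊇ {C, ¬A, ¬D, ∀r.¬E, ∀s.¬E, …} (+ ∃-successors)
2. Hence (∃s.∃r.¬D ⊓ C) ⊑ ((((¬B ⊔ ¬D) ⊔ ∃s.B) ⊔ ¬((B ⊔ C))) ⊓ D): not entailed.

No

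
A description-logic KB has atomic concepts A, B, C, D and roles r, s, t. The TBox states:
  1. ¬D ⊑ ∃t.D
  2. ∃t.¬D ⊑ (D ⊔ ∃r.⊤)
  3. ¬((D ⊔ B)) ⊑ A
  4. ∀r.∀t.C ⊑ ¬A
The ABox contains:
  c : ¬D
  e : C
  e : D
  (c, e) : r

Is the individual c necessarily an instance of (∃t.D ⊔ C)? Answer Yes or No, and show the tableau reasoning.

Yes

1. c : (∃t.D ⊔ C)?  L(c) = {¬D} ∪ {(∀t.¬D ⊓ ¬C)}
   clash {A, ¬A} at c — c ∈ (∃t.D ⊔ C)
2. Hence c : (∃t.D ⊔ C): entailed.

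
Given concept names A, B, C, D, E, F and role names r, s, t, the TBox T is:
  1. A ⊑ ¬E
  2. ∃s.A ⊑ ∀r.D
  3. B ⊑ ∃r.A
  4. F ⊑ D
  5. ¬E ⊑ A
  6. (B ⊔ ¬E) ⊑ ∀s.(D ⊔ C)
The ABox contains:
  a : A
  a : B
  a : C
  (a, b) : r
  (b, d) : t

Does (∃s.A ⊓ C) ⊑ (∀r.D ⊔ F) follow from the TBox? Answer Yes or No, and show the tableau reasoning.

Yes

1. (∃s.A ⊓ C) ⊑ (∀r.D ⊔ F)  ⇔  ((∃s.A ⊓ C) ⊓ (∃r.¬D ⊓ ¬F)) unsat w.r.t. T
   all branches close; clash {D, ¬D} at an ∃-successor
2. Hence (∃s.A ⊓ C) ⊑ (∀r.D ⊔ F): entailed.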